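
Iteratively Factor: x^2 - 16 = (x + 4)*(x - 4)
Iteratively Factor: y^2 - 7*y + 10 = (y - 5)*(y - 2)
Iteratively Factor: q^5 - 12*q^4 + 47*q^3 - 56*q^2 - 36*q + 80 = (q - 2)*(q^4 - 10*q^3 + 27*q^2 - 2*q - 40) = (q - 5)*(q - 2)*(q^3 - 5*q^2 + 2*q + 8) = (q - 5)*(q - 2)*(q + 1)*(q^2 - 6*q + 8) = (q - 5)*(q - 2)^2*(q + 1)*(q - 4)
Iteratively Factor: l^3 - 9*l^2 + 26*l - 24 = (l - 2)*(l^2 - 7*l + 12) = (l - 3)*(l - 2)*(l - 4)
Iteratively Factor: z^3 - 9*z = (z)*(z^2 - 9) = z*(z + 3)*(z - 3)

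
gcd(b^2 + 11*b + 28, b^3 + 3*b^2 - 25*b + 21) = b + 7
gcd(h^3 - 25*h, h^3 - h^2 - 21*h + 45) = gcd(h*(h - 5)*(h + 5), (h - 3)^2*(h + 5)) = h + 5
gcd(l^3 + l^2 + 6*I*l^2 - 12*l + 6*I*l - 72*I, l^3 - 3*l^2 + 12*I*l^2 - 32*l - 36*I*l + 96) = l - 3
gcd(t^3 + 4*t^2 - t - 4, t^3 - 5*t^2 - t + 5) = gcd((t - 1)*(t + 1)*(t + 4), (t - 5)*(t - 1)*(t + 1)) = t^2 - 1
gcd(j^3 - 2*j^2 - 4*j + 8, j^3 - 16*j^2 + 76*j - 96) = j - 2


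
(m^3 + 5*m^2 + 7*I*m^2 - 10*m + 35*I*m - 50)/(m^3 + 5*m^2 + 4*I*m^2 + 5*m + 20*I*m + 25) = (m + 2*I)/(m - I)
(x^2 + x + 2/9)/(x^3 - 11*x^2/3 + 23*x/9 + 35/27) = 3*(3*x + 2)/(9*x^2 - 36*x + 35)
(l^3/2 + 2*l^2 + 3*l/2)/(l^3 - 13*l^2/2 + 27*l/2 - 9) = l*(l^2 + 4*l + 3)/(2*l^3 - 13*l^2 + 27*l - 18)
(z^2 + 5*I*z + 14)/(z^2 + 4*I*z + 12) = (z + 7*I)/(z + 6*I)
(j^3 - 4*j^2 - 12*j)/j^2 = j - 4 - 12/j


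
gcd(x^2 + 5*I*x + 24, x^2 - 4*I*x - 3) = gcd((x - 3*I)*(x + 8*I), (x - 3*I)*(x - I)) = x - 3*I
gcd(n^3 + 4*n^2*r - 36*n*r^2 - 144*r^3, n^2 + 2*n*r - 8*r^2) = n + 4*r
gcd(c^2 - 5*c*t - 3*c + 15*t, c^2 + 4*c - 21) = c - 3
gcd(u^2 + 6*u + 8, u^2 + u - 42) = 1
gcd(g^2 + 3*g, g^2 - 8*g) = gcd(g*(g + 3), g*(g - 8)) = g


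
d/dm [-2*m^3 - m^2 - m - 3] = -6*m^2 - 2*m - 1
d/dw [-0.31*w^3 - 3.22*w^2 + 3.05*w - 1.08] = -0.93*w^2 - 6.44*w + 3.05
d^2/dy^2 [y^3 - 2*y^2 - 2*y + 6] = 6*y - 4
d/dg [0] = 0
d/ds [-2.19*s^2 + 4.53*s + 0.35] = 4.53 - 4.38*s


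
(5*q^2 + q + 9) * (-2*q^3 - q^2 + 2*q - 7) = -10*q^5 - 7*q^4 - 9*q^3 - 42*q^2 + 11*q - 63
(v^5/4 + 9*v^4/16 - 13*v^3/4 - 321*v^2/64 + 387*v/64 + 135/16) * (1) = v^5/4 + 9*v^4/16 - 13*v^3/4 - 321*v^2/64 + 387*v/64 + 135/16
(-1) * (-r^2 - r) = r^2 + r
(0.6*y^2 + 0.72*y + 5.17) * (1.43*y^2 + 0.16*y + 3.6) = 0.858*y^4 + 1.1256*y^3 + 9.6683*y^2 + 3.4192*y + 18.612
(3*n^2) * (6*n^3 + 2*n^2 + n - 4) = 18*n^5 + 6*n^4 + 3*n^3 - 12*n^2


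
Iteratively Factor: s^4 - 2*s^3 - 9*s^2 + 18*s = (s - 2)*(s^3 - 9*s) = s*(s - 2)*(s^2 - 9) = s*(s - 2)*(s + 3)*(s - 3)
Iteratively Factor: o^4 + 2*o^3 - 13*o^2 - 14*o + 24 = (o - 1)*(o^3 + 3*o^2 - 10*o - 24) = (o - 1)*(o + 4)*(o^2 - o - 6) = (o - 3)*(o - 1)*(o + 4)*(o + 2)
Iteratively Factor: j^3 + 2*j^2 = (j)*(j^2 + 2*j) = j*(j + 2)*(j)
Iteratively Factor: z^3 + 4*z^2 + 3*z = (z + 1)*(z^2 + 3*z) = z*(z + 1)*(z + 3)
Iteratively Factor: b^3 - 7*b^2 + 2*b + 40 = (b - 4)*(b^2 - 3*b - 10) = (b - 5)*(b - 4)*(b + 2)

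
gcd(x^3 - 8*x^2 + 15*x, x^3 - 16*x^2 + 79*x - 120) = x^2 - 8*x + 15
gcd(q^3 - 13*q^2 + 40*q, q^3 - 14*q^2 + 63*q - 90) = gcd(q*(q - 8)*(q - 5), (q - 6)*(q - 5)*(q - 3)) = q - 5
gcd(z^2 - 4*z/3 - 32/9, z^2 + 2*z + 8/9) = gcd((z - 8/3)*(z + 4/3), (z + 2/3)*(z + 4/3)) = z + 4/3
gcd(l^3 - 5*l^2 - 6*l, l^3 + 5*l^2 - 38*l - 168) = l - 6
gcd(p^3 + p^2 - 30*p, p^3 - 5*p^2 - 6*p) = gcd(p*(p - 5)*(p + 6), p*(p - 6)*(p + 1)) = p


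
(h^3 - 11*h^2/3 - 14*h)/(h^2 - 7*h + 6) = h*(3*h + 7)/(3*(h - 1))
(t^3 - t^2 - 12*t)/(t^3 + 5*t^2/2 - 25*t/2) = 2*(t^2 - t - 12)/(2*t^2 + 5*t - 25)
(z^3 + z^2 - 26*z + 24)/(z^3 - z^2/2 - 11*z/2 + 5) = 2*(z^2 + 2*z - 24)/(2*z^2 + z - 10)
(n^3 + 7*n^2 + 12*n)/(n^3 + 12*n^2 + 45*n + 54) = n*(n + 4)/(n^2 + 9*n + 18)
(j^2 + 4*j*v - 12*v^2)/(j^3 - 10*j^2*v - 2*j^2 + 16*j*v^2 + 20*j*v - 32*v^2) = (-j - 6*v)/(-j^2 + 8*j*v + 2*j - 16*v)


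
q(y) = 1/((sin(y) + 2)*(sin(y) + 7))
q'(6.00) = -0.06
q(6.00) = 0.09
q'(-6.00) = -0.03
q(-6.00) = 0.06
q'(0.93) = -0.01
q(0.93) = 0.05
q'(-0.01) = -0.05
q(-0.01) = 0.07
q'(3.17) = 0.05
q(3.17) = 0.07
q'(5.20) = -0.07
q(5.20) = 0.15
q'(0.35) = -0.03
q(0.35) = 0.06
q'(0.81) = -0.02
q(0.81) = 0.05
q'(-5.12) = -0.01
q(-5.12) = 0.04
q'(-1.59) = 0.00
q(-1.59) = 0.17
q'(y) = -cos(y)/((sin(y) + 2)*(sin(y) + 7)^2) - cos(y)/((sin(y) + 2)^2*(sin(y) + 7))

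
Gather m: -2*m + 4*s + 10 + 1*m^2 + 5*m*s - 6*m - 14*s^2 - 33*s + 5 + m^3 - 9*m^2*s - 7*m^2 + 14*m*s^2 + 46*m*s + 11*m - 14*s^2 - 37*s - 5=m^3 + m^2*(-9*s - 6) + m*(14*s^2 + 51*s + 3) - 28*s^2 - 66*s + 10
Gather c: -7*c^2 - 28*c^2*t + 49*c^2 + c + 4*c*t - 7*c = c^2*(42 - 28*t) + c*(4*t - 6)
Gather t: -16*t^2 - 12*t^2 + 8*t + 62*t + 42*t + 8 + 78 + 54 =-28*t^2 + 112*t + 140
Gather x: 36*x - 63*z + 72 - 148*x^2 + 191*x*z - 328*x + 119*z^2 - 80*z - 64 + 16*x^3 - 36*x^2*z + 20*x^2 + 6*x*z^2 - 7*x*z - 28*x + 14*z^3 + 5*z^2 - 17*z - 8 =16*x^3 + x^2*(-36*z - 128) + x*(6*z^2 + 184*z - 320) + 14*z^3 + 124*z^2 - 160*z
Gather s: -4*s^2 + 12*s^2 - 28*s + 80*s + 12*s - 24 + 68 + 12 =8*s^2 + 64*s + 56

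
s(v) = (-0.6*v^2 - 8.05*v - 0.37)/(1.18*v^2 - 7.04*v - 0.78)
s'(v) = (7.04 - 2.36*v)*(-0.6*v^2 - 8.05*v - 0.37)/(1.18*v^2 - 7.04*v - 0.78)^2 + (-1.2*v - 8.05)/(1.18*v^2 - 7.04*v - 0.78)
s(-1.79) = 0.78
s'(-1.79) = 0.18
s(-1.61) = 0.81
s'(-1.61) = 0.20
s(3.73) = 3.65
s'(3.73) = 1.78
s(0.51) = 1.14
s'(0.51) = 0.49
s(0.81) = 1.28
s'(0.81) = 0.43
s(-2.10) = 0.72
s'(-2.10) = 0.16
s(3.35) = 3.06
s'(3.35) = 1.32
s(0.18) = 0.92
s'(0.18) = 1.10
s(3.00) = 2.65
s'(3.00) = 1.04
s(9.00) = -3.86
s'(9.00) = 1.14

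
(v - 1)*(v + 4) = v^2 + 3*v - 4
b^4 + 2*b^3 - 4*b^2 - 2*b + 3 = (b - 1)^2*(b + 1)*(b + 3)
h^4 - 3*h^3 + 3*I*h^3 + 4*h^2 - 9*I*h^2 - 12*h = h*(h - 3)*(h - I)*(h + 4*I)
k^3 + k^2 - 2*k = k*(k - 1)*(k + 2)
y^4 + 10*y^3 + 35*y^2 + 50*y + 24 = (y + 1)*(y + 2)*(y + 3)*(y + 4)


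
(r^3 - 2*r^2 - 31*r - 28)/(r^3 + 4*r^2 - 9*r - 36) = (r^2 - 6*r - 7)/(r^2 - 9)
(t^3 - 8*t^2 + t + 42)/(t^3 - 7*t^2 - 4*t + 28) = (t - 3)/(t - 2)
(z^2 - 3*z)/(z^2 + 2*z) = (z - 3)/(z + 2)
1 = 1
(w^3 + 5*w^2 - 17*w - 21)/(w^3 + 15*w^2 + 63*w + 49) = (w - 3)/(w + 7)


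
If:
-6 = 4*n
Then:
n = -3/2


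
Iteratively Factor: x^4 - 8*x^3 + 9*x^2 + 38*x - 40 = (x - 5)*(x^3 - 3*x^2 - 6*x + 8) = (x - 5)*(x - 4)*(x^2 + x - 2) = (x - 5)*(x - 4)*(x - 1)*(x + 2)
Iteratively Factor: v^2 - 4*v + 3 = (v - 1)*(v - 3)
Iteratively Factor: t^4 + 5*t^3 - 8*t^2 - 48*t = (t - 3)*(t^3 + 8*t^2 + 16*t) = t*(t - 3)*(t^2 + 8*t + 16) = t*(t - 3)*(t + 4)*(t + 4)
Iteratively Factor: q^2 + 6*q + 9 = (q + 3)*(q + 3)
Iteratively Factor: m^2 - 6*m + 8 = (m - 2)*(m - 4)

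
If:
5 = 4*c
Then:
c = 5/4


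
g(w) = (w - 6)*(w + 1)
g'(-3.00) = -11.00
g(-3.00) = 18.00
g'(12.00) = 19.00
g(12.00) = 78.00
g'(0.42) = -4.16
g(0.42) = -7.92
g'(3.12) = 1.24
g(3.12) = -11.87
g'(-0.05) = -5.10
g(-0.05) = -5.75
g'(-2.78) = -10.56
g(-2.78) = 15.63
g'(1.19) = -2.62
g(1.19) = -10.53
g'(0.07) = -4.86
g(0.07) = -6.35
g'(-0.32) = -5.64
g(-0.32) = -4.30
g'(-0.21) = -5.42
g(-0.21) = -4.91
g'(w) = 2*w - 5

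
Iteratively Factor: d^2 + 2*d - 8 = (d - 2)*(d + 4)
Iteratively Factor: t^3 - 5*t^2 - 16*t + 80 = (t - 5)*(t^2 - 16) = (t - 5)*(t - 4)*(t + 4)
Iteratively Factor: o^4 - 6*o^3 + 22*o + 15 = (o - 3)*(o^3 - 3*o^2 - 9*o - 5) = (o - 3)*(o + 1)*(o^2 - 4*o - 5) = (o - 3)*(o + 1)^2*(o - 5)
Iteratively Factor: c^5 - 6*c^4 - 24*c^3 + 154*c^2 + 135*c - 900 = (c - 5)*(c^4 - c^3 - 29*c^2 + 9*c + 180) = (c - 5)^2*(c^3 + 4*c^2 - 9*c - 36) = (c - 5)^2*(c - 3)*(c^2 + 7*c + 12) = (c - 5)^2*(c - 3)*(c + 3)*(c + 4)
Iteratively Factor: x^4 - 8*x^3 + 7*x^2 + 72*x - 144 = (x - 3)*(x^3 - 5*x^2 - 8*x + 48) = (x - 4)*(x - 3)*(x^2 - x - 12) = (x - 4)*(x - 3)*(x + 3)*(x - 4)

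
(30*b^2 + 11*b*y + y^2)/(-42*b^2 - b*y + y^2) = (5*b + y)/(-7*b + y)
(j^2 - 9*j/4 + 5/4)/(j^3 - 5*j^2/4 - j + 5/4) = 1/(j + 1)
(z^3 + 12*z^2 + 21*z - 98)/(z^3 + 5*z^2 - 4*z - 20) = (z^2 + 14*z + 49)/(z^2 + 7*z + 10)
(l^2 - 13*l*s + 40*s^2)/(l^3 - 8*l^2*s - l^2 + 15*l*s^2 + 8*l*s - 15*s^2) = (-l + 8*s)/(-l^2 + 3*l*s + l - 3*s)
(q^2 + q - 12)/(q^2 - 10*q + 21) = (q + 4)/(q - 7)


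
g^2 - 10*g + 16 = (g - 8)*(g - 2)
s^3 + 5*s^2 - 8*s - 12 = (s - 2)*(s + 1)*(s + 6)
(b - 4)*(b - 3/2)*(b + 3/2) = b^3 - 4*b^2 - 9*b/4 + 9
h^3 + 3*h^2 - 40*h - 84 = (h - 6)*(h + 2)*(h + 7)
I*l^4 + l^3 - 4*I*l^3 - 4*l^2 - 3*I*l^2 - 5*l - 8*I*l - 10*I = (l - 5)*(l - 2*I)*(l + I)*(I*l + I)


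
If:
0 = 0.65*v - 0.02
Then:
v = 0.03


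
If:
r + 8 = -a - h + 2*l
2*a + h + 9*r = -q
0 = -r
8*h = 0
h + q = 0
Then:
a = 0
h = 0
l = 4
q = 0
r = 0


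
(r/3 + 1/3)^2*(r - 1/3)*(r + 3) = r^4/9 + 14*r^3/27 + 16*r^2/27 + 2*r/27 - 1/9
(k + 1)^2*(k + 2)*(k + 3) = k^4 + 7*k^3 + 17*k^2 + 17*k + 6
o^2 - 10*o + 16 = (o - 8)*(o - 2)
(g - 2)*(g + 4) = g^2 + 2*g - 8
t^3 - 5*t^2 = t^2*(t - 5)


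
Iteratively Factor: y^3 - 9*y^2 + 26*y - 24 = (y - 3)*(y^2 - 6*y + 8) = (y - 3)*(y - 2)*(y - 4)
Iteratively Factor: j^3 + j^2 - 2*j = (j - 1)*(j^2 + 2*j) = j*(j - 1)*(j + 2)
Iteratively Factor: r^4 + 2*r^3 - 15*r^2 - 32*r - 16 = (r + 1)*(r^3 + r^2 - 16*r - 16) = (r + 1)*(r + 4)*(r^2 - 3*r - 4) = (r - 4)*(r + 1)*(r + 4)*(r + 1)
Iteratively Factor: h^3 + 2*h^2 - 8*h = (h + 4)*(h^2 - 2*h) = (h - 2)*(h + 4)*(h)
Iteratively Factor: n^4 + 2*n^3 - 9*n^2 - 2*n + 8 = (n - 2)*(n^3 + 4*n^2 - n - 4) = (n - 2)*(n + 4)*(n^2 - 1) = (n - 2)*(n - 1)*(n + 4)*(n + 1)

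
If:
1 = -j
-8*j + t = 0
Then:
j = -1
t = -8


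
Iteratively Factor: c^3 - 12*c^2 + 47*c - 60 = (c - 4)*(c^2 - 8*c + 15) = (c - 5)*(c - 4)*(c - 3)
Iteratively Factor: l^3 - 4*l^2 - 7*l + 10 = (l + 2)*(l^2 - 6*l + 5) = (l - 5)*(l + 2)*(l - 1)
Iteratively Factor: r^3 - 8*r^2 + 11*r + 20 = (r - 4)*(r^2 - 4*r - 5) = (r - 5)*(r - 4)*(r + 1)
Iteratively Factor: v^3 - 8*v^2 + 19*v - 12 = (v - 1)*(v^2 - 7*v + 12) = (v - 3)*(v - 1)*(v - 4)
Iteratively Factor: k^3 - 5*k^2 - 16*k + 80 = (k + 4)*(k^2 - 9*k + 20) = (k - 4)*(k + 4)*(k - 5)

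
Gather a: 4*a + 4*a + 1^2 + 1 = 8*a + 2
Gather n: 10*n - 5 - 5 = 10*n - 10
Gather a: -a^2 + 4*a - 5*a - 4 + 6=-a^2 - a + 2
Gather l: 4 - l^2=4 - l^2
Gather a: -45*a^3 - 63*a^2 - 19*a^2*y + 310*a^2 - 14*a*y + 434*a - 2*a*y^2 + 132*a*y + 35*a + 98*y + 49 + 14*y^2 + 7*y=-45*a^3 + a^2*(247 - 19*y) + a*(-2*y^2 + 118*y + 469) + 14*y^2 + 105*y + 49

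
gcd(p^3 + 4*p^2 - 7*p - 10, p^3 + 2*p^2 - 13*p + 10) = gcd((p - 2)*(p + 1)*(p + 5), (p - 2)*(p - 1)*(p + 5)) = p^2 + 3*p - 10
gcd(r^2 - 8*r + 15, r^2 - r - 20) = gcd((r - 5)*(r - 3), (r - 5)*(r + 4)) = r - 5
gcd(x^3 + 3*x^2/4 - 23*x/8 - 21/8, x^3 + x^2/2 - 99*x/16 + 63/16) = x - 7/4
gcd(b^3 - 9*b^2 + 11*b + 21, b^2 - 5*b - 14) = b - 7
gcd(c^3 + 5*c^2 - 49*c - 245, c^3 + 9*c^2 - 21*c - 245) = c + 7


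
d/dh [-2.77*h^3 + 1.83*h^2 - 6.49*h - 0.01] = -8.31*h^2 + 3.66*h - 6.49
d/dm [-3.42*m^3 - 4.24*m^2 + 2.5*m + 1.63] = -10.26*m^2 - 8.48*m + 2.5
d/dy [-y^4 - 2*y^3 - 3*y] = -4*y^3 - 6*y^2 - 3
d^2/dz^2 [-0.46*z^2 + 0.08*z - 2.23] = -0.920000000000000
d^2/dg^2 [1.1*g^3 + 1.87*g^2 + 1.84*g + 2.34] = 6.6*g + 3.74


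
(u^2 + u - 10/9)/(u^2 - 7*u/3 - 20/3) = (u - 2/3)/(u - 4)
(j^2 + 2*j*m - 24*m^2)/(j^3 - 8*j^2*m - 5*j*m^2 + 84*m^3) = (j + 6*m)/(j^2 - 4*j*m - 21*m^2)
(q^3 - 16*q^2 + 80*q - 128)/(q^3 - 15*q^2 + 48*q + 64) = (q^2 - 8*q + 16)/(q^2 - 7*q - 8)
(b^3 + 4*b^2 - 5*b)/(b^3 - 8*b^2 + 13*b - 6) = b*(b + 5)/(b^2 - 7*b + 6)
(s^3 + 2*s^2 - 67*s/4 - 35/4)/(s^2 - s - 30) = (s^2 - 3*s - 7/4)/(s - 6)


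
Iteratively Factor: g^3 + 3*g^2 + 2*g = (g + 1)*(g^2 + 2*g) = (g + 1)*(g + 2)*(g)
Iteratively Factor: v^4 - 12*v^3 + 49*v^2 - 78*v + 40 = (v - 2)*(v^3 - 10*v^2 + 29*v - 20) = (v - 4)*(v - 2)*(v^2 - 6*v + 5) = (v - 5)*(v - 4)*(v - 2)*(v - 1)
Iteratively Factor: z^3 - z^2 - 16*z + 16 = (z - 1)*(z^2 - 16) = (z - 4)*(z - 1)*(z + 4)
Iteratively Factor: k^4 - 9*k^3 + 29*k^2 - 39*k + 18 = (k - 3)*(k^3 - 6*k^2 + 11*k - 6) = (k - 3)*(k - 1)*(k^2 - 5*k + 6) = (k - 3)*(k - 2)*(k - 1)*(k - 3)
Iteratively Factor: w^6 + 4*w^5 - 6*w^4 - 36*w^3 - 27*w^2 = (w - 3)*(w^5 + 7*w^4 + 15*w^3 + 9*w^2) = w*(w - 3)*(w^4 + 7*w^3 + 15*w^2 + 9*w) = w^2*(w - 3)*(w^3 + 7*w^2 + 15*w + 9) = w^2*(w - 3)*(w + 3)*(w^2 + 4*w + 3) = w^2*(w - 3)*(w + 3)^2*(w + 1)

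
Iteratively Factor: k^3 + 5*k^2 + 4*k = (k + 4)*(k^2 + k) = (k + 1)*(k + 4)*(k)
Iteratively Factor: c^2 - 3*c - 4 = (c + 1)*(c - 4)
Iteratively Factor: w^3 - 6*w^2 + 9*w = (w - 3)*(w^2 - 3*w) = w*(w - 3)*(w - 3)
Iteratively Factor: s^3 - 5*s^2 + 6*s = (s - 2)*(s^2 - 3*s) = (s - 3)*(s - 2)*(s)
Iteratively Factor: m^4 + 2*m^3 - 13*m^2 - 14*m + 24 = (m + 4)*(m^3 - 2*m^2 - 5*m + 6) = (m + 2)*(m + 4)*(m^2 - 4*m + 3) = (m - 3)*(m + 2)*(m + 4)*(m - 1)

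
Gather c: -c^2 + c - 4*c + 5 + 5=-c^2 - 3*c + 10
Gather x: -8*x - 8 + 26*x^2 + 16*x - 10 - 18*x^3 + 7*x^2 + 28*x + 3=-18*x^3 + 33*x^2 + 36*x - 15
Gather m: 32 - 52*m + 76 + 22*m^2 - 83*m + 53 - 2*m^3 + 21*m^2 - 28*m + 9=-2*m^3 + 43*m^2 - 163*m + 170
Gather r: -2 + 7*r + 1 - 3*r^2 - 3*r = -3*r^2 + 4*r - 1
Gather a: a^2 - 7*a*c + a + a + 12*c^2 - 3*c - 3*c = a^2 + a*(2 - 7*c) + 12*c^2 - 6*c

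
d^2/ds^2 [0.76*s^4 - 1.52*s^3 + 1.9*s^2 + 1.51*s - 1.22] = 9.12*s^2 - 9.12*s + 3.8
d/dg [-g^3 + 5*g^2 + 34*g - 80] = -3*g^2 + 10*g + 34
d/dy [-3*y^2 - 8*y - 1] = -6*y - 8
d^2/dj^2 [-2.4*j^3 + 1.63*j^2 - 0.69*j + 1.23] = 3.26 - 14.4*j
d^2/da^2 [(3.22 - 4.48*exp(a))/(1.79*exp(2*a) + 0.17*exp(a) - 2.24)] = (-14.354368*exp(4*a) + 42.632072*exp(3*a) - 104.83851*exp(2*a) + 50.030722*exp(a) - 21.252672)*exp(a)/(5.735339*exp(6*a) + 1.634091*exp(5*a) - 21.376359*exp(4*a) - 4.084879*exp(3*a) + 26.750304*exp(2*a) + 2.558976*exp(a) - 11.239424)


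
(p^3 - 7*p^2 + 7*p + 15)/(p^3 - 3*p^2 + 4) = (p^2 - 8*p + 15)/(p^2 - 4*p + 4)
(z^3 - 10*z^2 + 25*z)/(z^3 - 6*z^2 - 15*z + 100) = z/(z + 4)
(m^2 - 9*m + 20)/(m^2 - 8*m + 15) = (m - 4)/(m - 3)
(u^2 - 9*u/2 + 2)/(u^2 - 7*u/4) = 2*(2*u^2 - 9*u + 4)/(u*(4*u - 7))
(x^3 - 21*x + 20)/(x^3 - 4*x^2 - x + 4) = (x + 5)/(x + 1)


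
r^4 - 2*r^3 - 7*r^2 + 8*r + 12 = (r - 3)*(r - 2)*(r + 1)*(r + 2)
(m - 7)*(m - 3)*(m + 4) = m^3 - 6*m^2 - 19*m + 84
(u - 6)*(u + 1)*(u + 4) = u^3 - u^2 - 26*u - 24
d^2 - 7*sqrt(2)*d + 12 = (d - 6*sqrt(2))*(d - sqrt(2))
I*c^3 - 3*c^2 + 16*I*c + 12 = (c - 2*I)*(c + 6*I)*(I*c + 1)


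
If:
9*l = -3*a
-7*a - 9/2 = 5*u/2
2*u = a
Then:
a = -6/11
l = 2/11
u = -3/11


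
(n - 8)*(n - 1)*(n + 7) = n^3 - 2*n^2 - 55*n + 56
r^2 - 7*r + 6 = (r - 6)*(r - 1)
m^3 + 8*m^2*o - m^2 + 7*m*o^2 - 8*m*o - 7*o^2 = (m - 1)*(m + o)*(m + 7*o)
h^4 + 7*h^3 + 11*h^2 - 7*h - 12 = (h - 1)*(h + 1)*(h + 3)*(h + 4)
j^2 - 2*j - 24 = (j - 6)*(j + 4)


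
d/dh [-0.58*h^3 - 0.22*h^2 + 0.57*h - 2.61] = -1.74*h^2 - 0.44*h + 0.57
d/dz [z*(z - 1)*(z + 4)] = 3*z^2 + 6*z - 4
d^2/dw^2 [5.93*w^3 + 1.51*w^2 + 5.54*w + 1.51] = 35.58*w + 3.02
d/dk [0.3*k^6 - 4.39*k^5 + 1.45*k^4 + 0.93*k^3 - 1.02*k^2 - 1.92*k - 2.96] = 1.8*k^5 - 21.95*k^4 + 5.8*k^3 + 2.79*k^2 - 2.04*k - 1.92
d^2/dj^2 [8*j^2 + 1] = 16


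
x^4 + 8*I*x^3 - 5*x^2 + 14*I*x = x*(x - I)*(x + 2*I)*(x + 7*I)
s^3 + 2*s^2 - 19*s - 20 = (s - 4)*(s + 1)*(s + 5)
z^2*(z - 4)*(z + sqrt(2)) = z^4 - 4*z^3 + sqrt(2)*z^3 - 4*sqrt(2)*z^2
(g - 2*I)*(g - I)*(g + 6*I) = g^3 + 3*I*g^2 + 16*g - 12*I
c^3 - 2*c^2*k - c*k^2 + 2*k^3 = (c - 2*k)*(c - k)*(c + k)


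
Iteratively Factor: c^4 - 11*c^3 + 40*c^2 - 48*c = (c - 3)*(c^3 - 8*c^2 + 16*c) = c*(c - 3)*(c^2 - 8*c + 16) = c*(c - 4)*(c - 3)*(c - 4)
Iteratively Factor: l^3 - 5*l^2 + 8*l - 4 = (l - 2)*(l^2 - 3*l + 2) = (l - 2)*(l - 1)*(l - 2)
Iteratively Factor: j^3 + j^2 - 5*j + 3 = (j - 1)*(j^2 + 2*j - 3) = (j - 1)*(j + 3)*(j - 1)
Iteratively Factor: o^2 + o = (o)*(o + 1)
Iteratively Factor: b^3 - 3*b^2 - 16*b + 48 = (b - 4)*(b^2 + b - 12) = (b - 4)*(b + 4)*(b - 3)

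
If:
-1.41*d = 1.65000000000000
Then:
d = -1.17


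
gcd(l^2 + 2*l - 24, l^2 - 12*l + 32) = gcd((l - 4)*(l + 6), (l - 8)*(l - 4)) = l - 4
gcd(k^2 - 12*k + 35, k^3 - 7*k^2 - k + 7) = k - 7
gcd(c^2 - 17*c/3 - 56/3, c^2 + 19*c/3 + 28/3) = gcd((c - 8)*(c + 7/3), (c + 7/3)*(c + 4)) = c + 7/3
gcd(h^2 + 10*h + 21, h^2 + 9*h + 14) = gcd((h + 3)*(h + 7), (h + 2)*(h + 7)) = h + 7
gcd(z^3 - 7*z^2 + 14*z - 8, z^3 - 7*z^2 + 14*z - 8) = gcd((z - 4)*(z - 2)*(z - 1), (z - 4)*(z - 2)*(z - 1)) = z^3 - 7*z^2 + 14*z - 8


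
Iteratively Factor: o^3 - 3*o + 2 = (o + 2)*(o^2 - 2*o + 1) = (o - 1)*(o + 2)*(o - 1)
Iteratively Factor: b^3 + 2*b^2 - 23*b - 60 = (b + 4)*(b^2 - 2*b - 15) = (b + 3)*(b + 4)*(b - 5)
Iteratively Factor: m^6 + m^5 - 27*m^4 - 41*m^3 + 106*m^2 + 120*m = (m)*(m^5 + m^4 - 27*m^3 - 41*m^2 + 106*m + 120) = m*(m - 5)*(m^4 + 6*m^3 + 3*m^2 - 26*m - 24) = m*(m - 5)*(m + 1)*(m^3 + 5*m^2 - 2*m - 24) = m*(m - 5)*(m + 1)*(m + 3)*(m^2 + 2*m - 8) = m*(m - 5)*(m - 2)*(m + 1)*(m + 3)*(m + 4)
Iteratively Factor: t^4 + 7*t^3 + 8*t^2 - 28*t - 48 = (t + 4)*(t^3 + 3*t^2 - 4*t - 12) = (t + 3)*(t + 4)*(t^2 - 4) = (t + 2)*(t + 3)*(t + 4)*(t - 2)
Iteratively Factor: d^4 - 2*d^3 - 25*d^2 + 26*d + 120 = (d + 2)*(d^3 - 4*d^2 - 17*d + 60) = (d - 5)*(d + 2)*(d^2 + d - 12) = (d - 5)*(d - 3)*(d + 2)*(d + 4)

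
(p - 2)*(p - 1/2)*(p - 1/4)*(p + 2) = p^4 - 3*p^3/4 - 31*p^2/8 + 3*p - 1/2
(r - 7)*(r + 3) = r^2 - 4*r - 21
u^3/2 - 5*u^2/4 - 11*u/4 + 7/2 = (u/2 + 1)*(u - 7/2)*(u - 1)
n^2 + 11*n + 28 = (n + 4)*(n + 7)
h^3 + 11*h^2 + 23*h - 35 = (h - 1)*(h + 5)*(h + 7)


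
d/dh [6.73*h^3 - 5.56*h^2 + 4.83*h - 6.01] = 20.19*h^2 - 11.12*h + 4.83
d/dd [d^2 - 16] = 2*d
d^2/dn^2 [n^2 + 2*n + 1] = 2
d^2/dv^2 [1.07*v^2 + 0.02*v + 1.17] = 2.14000000000000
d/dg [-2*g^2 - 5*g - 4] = -4*g - 5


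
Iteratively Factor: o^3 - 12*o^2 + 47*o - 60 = (o - 3)*(o^2 - 9*o + 20) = (o - 5)*(o - 3)*(o - 4)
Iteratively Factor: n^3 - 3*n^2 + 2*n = (n)*(n^2 - 3*n + 2) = n*(n - 1)*(n - 2)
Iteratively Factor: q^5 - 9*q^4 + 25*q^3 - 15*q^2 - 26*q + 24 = (q - 2)*(q^4 - 7*q^3 + 11*q^2 + 7*q - 12) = (q - 4)*(q - 2)*(q^3 - 3*q^2 - q + 3) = (q - 4)*(q - 2)*(q + 1)*(q^2 - 4*q + 3) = (q - 4)*(q - 2)*(q - 1)*(q + 1)*(q - 3)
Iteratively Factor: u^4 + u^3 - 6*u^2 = (u)*(u^3 + u^2 - 6*u) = u^2*(u^2 + u - 6) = u^2*(u - 2)*(u + 3)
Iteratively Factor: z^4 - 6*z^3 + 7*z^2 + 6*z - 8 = (z - 1)*(z^3 - 5*z^2 + 2*z + 8) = (z - 1)*(z + 1)*(z^2 - 6*z + 8) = (z - 2)*(z - 1)*(z + 1)*(z - 4)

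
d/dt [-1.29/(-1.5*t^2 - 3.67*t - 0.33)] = (-3.87*t - 4.7343)/(1.5*t^2 + 3.67*t + 0.33)^2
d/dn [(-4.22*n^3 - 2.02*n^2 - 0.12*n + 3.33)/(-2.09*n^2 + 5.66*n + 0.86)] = (8.8198*n^4 - 47.7704*n^3 - 22.5716*n^2 + 10.445*n - 18.951)/(4.3681*n^4 - 23.6588*n^3 + 28.4408*n^2 + 9.7352*n + 0.7396)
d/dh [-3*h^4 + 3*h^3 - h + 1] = -12*h^3 + 9*h^2 - 1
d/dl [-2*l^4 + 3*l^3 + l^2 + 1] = l*(-8*l^2 + 9*l + 2)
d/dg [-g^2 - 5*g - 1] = -2*g - 5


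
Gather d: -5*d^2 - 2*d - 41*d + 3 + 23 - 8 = -5*d^2 - 43*d + 18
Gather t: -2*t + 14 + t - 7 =7 - t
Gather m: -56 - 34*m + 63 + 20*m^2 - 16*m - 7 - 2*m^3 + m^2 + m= -2*m^3 + 21*m^2 - 49*m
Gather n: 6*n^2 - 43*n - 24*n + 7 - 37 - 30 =6*n^2 - 67*n - 60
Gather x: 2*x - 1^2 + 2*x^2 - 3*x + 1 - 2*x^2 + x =0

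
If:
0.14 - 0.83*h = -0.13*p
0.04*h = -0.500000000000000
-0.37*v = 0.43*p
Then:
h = -12.50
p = -80.88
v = 94.00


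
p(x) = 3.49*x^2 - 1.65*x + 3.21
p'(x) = 6.98*x - 1.65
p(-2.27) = 24.94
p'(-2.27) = -17.49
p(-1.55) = 14.15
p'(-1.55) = -12.47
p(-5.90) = 134.43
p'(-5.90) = -42.83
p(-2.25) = 24.59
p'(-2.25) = -17.36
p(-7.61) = 217.88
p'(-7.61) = -54.77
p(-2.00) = 20.47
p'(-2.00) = -15.61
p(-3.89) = 62.44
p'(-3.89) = -28.80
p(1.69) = 10.39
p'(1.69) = 10.15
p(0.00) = 3.21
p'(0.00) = -1.65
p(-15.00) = 813.21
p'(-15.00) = -106.35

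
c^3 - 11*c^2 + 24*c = c*(c - 8)*(c - 3)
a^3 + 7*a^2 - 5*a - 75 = (a - 3)*(a + 5)^2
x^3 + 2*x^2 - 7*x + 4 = (x - 1)^2*(x + 4)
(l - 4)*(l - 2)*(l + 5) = l^3 - l^2 - 22*l + 40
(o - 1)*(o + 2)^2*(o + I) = o^4 + 3*o^3 + I*o^3 + 3*I*o^2 - 4*o - 4*I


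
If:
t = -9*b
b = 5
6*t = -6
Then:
No Solution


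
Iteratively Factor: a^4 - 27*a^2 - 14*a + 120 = (a + 4)*(a^3 - 4*a^2 - 11*a + 30) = (a - 2)*(a + 4)*(a^2 - 2*a - 15) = (a - 2)*(a + 3)*(a + 4)*(a - 5)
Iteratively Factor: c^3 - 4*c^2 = (c)*(c^2 - 4*c) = c^2*(c - 4)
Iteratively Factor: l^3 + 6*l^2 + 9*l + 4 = (l + 4)*(l^2 + 2*l + 1) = (l + 1)*(l + 4)*(l + 1)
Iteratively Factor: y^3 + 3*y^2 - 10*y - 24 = (y + 2)*(y^2 + y - 12) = (y - 3)*(y + 2)*(y + 4)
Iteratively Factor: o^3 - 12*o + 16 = (o - 2)*(o^2 + 2*o - 8) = (o - 2)*(o + 4)*(o - 2)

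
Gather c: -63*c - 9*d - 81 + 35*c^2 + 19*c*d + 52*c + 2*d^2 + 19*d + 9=35*c^2 + c*(19*d - 11) + 2*d^2 + 10*d - 72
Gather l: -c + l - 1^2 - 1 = -c + l - 2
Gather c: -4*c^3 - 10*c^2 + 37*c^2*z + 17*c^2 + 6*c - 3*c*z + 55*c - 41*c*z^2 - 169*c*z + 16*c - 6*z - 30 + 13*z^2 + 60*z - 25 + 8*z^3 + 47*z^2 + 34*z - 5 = -4*c^3 + c^2*(37*z + 7) + c*(-41*z^2 - 172*z + 77) + 8*z^3 + 60*z^2 + 88*z - 60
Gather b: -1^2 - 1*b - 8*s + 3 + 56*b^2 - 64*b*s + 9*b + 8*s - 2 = 56*b^2 + b*(8 - 64*s)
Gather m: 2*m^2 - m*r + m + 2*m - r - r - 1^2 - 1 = 2*m^2 + m*(3 - r) - 2*r - 2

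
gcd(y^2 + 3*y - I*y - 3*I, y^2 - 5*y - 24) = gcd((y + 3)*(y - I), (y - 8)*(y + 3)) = y + 3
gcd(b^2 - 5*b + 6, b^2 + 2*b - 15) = b - 3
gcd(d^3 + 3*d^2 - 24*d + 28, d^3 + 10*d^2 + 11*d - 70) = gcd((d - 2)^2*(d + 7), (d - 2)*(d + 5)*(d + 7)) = d^2 + 5*d - 14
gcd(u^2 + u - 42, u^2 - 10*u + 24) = u - 6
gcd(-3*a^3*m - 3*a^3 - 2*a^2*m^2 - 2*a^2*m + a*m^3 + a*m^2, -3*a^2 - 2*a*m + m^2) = 3*a^2 + 2*a*m - m^2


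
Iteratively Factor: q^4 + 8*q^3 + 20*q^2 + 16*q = (q + 4)*(q^3 + 4*q^2 + 4*q) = (q + 2)*(q + 4)*(q^2 + 2*q) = (q + 2)^2*(q + 4)*(q)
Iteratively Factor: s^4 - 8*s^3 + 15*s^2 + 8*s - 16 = (s - 1)*(s^3 - 7*s^2 + 8*s + 16) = (s - 1)*(s + 1)*(s^2 - 8*s + 16) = (s - 4)*(s - 1)*(s + 1)*(s - 4)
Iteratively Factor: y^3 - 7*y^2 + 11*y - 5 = (y - 1)*(y^2 - 6*y + 5) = (y - 1)^2*(y - 5)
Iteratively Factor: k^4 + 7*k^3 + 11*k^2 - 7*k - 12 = (k - 1)*(k^3 + 8*k^2 + 19*k + 12) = (k - 1)*(k + 4)*(k^2 + 4*k + 3) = (k - 1)*(k + 3)*(k + 4)*(k + 1)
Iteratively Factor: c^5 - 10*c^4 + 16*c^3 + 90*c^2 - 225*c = (c - 3)*(c^4 - 7*c^3 - 5*c^2 + 75*c) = (c - 5)*(c - 3)*(c^3 - 2*c^2 - 15*c) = c*(c - 5)*(c - 3)*(c^2 - 2*c - 15) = c*(c - 5)*(c - 3)*(c + 3)*(c - 5)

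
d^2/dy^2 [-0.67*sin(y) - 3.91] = 0.67*sin(y)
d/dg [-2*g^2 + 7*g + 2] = 7 - 4*g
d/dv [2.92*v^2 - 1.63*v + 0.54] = 5.84*v - 1.63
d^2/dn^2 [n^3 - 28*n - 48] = 6*n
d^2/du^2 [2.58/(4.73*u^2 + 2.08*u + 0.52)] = (-115.444164*u^2 - 50.766144*u + 2.58*(9.46*u + 2.08)*(18.92*u + 4.16) - 12.691536)/(4.73*u^2 + 2.08*u + 0.52)^3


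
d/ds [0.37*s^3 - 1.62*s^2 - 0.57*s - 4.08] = 1.11*s^2 - 3.24*s - 0.57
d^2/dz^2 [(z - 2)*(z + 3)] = 2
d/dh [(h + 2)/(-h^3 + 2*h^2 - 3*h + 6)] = (-h^3 + 2*h^2 - 3*h + (h + 2)*(3*h^2 - 4*h + 3) + 6)/(h^3 - 2*h^2 + 3*h - 6)^2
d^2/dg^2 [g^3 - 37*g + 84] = 6*g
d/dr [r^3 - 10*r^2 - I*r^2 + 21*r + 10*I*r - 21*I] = 3*r^2 - 20*r - 2*I*r + 21 + 10*I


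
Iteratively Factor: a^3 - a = (a)*(a^2 - 1) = a*(a - 1)*(a + 1)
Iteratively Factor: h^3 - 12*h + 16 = (h + 4)*(h^2 - 4*h + 4) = (h - 2)*(h + 4)*(h - 2)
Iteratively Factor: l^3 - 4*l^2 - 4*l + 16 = (l + 2)*(l^2 - 6*l + 8) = (l - 4)*(l + 2)*(l - 2)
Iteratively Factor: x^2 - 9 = (x + 3)*(x - 3)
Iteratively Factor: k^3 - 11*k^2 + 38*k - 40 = (k - 2)*(k^2 - 9*k + 20) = (k - 5)*(k - 2)*(k - 4)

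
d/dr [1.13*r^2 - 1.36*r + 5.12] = 2.26*r - 1.36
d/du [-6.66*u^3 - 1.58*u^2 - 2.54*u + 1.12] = -19.98*u^2 - 3.16*u - 2.54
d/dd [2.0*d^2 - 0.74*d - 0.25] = 4.0*d - 0.74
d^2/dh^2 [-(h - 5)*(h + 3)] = -2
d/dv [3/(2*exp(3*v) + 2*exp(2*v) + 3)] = (-18*exp(v) - 12)*exp(2*v)/(2*exp(3*v) + 2*exp(2*v) + 3)^2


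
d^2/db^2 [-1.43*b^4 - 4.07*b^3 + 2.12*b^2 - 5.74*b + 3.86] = -17.16*b^2 - 24.42*b + 4.24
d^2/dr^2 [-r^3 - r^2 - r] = -6*r - 2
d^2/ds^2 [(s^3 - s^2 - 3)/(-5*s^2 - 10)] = 2*(2*s^3 + 3*s^2 - 12*s - 2)/(5*(s^6 + 6*s^4 + 12*s^2 + 8))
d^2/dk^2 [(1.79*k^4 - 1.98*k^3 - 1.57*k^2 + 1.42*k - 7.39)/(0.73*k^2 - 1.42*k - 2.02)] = (1.907782*k^6 - 11.133084*k^5 + 5.81893200000001*k^4 + 66.585128*k^3 + 16.050882*k^2 + 10.051284*k - 72.555692)/(0.389017*k^6 - 2.270154*k^5 + 1.186542*k^4 + 9.700304*k^3 - 3.283308*k^2 - 17.382504*k - 8.242408)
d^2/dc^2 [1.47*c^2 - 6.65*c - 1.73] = 2.94000000000000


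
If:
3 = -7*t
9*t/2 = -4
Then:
No Solution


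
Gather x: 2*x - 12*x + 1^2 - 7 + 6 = -10*x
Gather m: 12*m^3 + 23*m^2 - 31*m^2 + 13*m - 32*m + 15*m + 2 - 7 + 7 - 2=12*m^3 - 8*m^2 - 4*m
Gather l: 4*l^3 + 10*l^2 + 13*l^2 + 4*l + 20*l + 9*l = 4*l^3 + 23*l^2 + 33*l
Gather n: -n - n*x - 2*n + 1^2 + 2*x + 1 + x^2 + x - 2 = n*(-x - 3) + x^2 + 3*x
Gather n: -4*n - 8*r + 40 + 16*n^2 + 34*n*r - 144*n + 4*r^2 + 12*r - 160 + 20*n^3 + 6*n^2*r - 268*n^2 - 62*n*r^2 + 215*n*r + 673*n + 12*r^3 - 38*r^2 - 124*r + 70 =20*n^3 + n^2*(6*r - 252) + n*(-62*r^2 + 249*r + 525) + 12*r^3 - 34*r^2 - 120*r - 50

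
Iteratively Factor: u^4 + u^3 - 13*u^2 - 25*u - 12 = (u + 3)*(u^3 - 2*u^2 - 7*u - 4) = (u - 4)*(u + 3)*(u^2 + 2*u + 1) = (u - 4)*(u + 1)*(u + 3)*(u + 1)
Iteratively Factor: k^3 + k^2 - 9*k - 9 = (k + 3)*(k^2 - 2*k - 3) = (k + 1)*(k + 3)*(k - 3)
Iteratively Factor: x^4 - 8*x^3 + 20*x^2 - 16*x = (x - 4)*(x^3 - 4*x^2 + 4*x) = x*(x - 4)*(x^2 - 4*x + 4) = x*(x - 4)*(x - 2)*(x - 2)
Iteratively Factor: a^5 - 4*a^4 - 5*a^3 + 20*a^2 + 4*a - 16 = (a + 1)*(a^4 - 5*a^3 + 20*a - 16) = (a + 1)*(a + 2)*(a^3 - 7*a^2 + 14*a - 8) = (a - 4)*(a + 1)*(a + 2)*(a^2 - 3*a + 2) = (a - 4)*(a - 2)*(a + 1)*(a + 2)*(a - 1)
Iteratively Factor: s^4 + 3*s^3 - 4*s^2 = (s)*(s^3 + 3*s^2 - 4*s) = s*(s + 4)*(s^2 - s) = s*(s - 1)*(s + 4)*(s)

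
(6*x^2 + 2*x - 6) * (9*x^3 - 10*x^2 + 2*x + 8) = 54*x^5 - 42*x^4 - 62*x^3 + 112*x^2 + 4*x - 48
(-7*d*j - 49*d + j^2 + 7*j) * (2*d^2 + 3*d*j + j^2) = -14*d^3*j - 98*d^3 - 19*d^2*j^2 - 133*d^2*j - 4*d*j^3 - 28*d*j^2 + j^4 + 7*j^3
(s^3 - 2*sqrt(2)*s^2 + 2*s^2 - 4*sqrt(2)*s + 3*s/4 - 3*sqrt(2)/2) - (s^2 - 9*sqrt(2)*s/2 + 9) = s^3 - 2*sqrt(2)*s^2 + s^2 + sqrt(2)*s/2 + 3*s/4 - 9 - 3*sqrt(2)/2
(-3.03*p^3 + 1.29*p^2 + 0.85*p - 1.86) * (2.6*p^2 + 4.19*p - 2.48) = -7.878*p^5 - 9.3417*p^4 + 15.1295*p^3 - 4.4737*p^2 - 9.9014*p + 4.6128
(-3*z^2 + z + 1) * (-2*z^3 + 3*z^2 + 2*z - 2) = 6*z^5 - 11*z^4 - 5*z^3 + 11*z^2 - 2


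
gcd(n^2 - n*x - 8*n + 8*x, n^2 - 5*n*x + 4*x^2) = -n + x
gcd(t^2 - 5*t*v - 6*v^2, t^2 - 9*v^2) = 1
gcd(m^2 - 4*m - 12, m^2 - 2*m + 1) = 1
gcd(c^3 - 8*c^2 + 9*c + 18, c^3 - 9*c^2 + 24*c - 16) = 1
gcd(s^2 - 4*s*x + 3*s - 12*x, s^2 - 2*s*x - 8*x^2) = -s + 4*x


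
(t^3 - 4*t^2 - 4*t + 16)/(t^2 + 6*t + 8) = (t^2 - 6*t + 8)/(t + 4)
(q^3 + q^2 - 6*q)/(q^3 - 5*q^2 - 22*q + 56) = q*(q + 3)/(q^2 - 3*q - 28)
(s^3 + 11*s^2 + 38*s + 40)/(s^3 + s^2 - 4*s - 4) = (s^2 + 9*s + 20)/(s^2 - s - 2)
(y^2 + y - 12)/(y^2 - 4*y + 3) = (y + 4)/(y - 1)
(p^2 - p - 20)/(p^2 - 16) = (p - 5)/(p - 4)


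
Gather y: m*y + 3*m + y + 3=3*m + y*(m + 1) + 3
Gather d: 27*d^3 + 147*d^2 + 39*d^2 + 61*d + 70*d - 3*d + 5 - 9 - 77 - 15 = 27*d^3 + 186*d^2 + 128*d - 96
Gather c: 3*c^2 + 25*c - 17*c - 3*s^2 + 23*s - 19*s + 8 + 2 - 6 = 3*c^2 + 8*c - 3*s^2 + 4*s + 4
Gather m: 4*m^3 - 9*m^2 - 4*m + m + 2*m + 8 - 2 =4*m^3 - 9*m^2 - m + 6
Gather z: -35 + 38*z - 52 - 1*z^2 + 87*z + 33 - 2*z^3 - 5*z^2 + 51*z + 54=-2*z^3 - 6*z^2 + 176*z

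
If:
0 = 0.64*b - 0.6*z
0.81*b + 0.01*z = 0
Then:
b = 0.00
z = 0.00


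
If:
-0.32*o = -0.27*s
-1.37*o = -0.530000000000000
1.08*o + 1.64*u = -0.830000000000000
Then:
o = 0.39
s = 0.46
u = -0.76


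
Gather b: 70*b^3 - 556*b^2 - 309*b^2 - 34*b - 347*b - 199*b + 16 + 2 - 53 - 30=70*b^3 - 865*b^2 - 580*b - 65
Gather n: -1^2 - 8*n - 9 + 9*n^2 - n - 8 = 9*n^2 - 9*n - 18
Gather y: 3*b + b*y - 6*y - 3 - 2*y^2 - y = 3*b - 2*y^2 + y*(b - 7) - 3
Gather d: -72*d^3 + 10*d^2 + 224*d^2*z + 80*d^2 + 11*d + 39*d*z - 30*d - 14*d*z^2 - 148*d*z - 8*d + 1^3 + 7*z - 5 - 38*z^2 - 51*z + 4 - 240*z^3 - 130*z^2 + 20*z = -72*d^3 + d^2*(224*z + 90) + d*(-14*z^2 - 109*z - 27) - 240*z^3 - 168*z^2 - 24*z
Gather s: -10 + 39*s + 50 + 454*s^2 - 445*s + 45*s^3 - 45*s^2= 45*s^3 + 409*s^2 - 406*s + 40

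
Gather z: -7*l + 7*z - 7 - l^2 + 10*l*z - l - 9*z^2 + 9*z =-l^2 - 8*l - 9*z^2 + z*(10*l + 16) - 7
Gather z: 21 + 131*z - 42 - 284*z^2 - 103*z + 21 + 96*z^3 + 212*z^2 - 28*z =96*z^3 - 72*z^2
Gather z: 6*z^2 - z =6*z^2 - z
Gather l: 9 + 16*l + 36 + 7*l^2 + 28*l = 7*l^2 + 44*l + 45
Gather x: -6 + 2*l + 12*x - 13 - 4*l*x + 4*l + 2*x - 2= 6*l + x*(14 - 4*l) - 21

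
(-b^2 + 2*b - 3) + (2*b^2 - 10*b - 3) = b^2 - 8*b - 6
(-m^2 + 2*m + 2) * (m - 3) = -m^3 + 5*m^2 - 4*m - 6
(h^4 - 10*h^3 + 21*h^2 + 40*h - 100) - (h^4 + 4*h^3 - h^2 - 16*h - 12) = -14*h^3 + 22*h^2 + 56*h - 88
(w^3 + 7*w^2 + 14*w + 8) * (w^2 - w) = w^5 + 6*w^4 + 7*w^3 - 6*w^2 - 8*w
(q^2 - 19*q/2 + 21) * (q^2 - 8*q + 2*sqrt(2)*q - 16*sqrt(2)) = q^4 - 35*q^3/2 + 2*sqrt(2)*q^3 - 35*sqrt(2)*q^2 + 97*q^2 - 168*q + 194*sqrt(2)*q - 336*sqrt(2)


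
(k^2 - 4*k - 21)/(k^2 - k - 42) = (k + 3)/(k + 6)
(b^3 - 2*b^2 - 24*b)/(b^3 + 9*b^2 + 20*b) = (b - 6)/(b + 5)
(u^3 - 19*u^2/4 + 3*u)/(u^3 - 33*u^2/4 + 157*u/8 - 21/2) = 2*u/(2*u - 7)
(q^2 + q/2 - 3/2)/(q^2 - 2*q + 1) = (q + 3/2)/(q - 1)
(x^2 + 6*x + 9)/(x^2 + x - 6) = (x + 3)/(x - 2)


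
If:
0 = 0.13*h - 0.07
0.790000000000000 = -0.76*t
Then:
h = 0.54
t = -1.04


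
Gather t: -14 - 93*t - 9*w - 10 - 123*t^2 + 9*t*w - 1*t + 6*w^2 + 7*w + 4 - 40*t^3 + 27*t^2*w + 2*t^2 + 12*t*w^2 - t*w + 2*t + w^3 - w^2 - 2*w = -40*t^3 + t^2*(27*w - 121) + t*(12*w^2 + 8*w - 92) + w^3 + 5*w^2 - 4*w - 20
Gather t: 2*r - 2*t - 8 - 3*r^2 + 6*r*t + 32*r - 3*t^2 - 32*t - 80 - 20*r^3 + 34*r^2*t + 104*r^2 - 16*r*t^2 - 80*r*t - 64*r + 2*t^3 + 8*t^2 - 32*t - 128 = -20*r^3 + 101*r^2 - 30*r + 2*t^3 + t^2*(5 - 16*r) + t*(34*r^2 - 74*r - 66) - 216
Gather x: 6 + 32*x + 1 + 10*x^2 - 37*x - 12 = 10*x^2 - 5*x - 5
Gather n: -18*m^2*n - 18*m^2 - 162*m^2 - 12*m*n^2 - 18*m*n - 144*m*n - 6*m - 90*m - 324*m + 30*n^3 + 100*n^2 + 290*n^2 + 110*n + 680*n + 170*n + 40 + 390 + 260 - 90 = -180*m^2 - 420*m + 30*n^3 + n^2*(390 - 12*m) + n*(-18*m^2 - 162*m + 960) + 600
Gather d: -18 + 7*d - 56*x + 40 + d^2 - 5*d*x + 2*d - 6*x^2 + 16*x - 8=d^2 + d*(9 - 5*x) - 6*x^2 - 40*x + 14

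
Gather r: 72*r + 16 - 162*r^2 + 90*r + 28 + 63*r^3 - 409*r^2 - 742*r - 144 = 63*r^3 - 571*r^2 - 580*r - 100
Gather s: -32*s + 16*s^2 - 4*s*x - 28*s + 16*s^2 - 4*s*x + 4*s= 32*s^2 + s*(-8*x - 56)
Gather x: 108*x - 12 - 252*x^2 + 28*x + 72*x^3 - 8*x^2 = 72*x^3 - 260*x^2 + 136*x - 12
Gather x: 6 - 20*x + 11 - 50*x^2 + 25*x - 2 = -50*x^2 + 5*x + 15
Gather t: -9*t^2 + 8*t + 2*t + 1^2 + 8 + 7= -9*t^2 + 10*t + 16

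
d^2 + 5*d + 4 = (d + 1)*(d + 4)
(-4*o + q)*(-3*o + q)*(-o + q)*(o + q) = -12*o^4 + 7*o^3*q + 11*o^2*q^2 - 7*o*q^3 + q^4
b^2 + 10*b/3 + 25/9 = (b + 5/3)^2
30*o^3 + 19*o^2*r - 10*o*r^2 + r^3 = (-6*o + r)*(-5*o + r)*(o + r)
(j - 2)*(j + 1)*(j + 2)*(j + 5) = j^4 + 6*j^3 + j^2 - 24*j - 20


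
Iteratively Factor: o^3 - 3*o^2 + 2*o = (o - 2)*(o^2 - o) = (o - 2)*(o - 1)*(o)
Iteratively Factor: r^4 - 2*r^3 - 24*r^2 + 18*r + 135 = (r - 5)*(r^3 + 3*r^2 - 9*r - 27) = (r - 5)*(r + 3)*(r^2 - 9) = (r - 5)*(r + 3)^2*(r - 3)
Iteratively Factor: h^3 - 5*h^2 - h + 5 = (h - 5)*(h^2 - 1) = (h - 5)*(h + 1)*(h - 1)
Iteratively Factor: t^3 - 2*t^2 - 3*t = (t - 3)*(t^2 + t) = t*(t - 3)*(t + 1)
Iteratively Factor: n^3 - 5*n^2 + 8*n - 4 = (n - 2)*(n^2 - 3*n + 2) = (n - 2)^2*(n - 1)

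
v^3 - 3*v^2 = v^2*(v - 3)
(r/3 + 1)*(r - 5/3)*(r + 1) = r^3/3 + 7*r^2/9 - 11*r/9 - 5/3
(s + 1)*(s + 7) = s^2 + 8*s + 7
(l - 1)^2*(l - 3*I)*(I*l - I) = I*l^4 + 3*l^3 - 3*I*l^3 - 9*l^2 + 3*I*l^2 + 9*l - I*l - 3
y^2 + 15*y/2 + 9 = (y + 3/2)*(y + 6)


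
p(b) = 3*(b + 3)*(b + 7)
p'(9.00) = 84.00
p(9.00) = 576.00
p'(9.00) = 84.00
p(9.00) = 576.00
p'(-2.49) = 15.06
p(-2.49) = 6.90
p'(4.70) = 58.20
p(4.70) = 270.27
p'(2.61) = 45.66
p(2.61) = 161.74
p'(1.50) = 39.00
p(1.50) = 114.75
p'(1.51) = 39.06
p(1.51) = 115.14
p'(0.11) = 30.66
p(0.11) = 66.34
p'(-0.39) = 27.66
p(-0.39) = 51.76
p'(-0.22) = 28.68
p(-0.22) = 56.55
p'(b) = 6*b + 30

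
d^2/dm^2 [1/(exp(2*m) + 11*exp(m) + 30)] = (2*(2*exp(m) + 11)^2*exp(m) - (4*exp(m) + 11)*(exp(2*m) + 11*exp(m) + 30))*exp(m)/(exp(2*m) + 11*exp(m) + 30)^3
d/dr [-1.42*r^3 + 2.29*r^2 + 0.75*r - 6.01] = -4.26*r^2 + 4.58*r + 0.75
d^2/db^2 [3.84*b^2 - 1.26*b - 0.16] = 7.68000000000000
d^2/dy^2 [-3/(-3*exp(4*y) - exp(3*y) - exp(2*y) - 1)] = 3*(2*(12*exp(2*y) + 3*exp(y) + 2)^2*exp(2*y) - (48*exp(2*y) + 9*exp(y) + 4)*(3*exp(4*y) + exp(3*y) + exp(2*y) + 1))*exp(2*y)/(3*exp(4*y) + exp(3*y) + exp(2*y) + 1)^3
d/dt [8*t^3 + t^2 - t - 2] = 24*t^2 + 2*t - 1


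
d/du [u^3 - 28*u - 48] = 3*u^2 - 28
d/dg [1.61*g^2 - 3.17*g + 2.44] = 3.22*g - 3.17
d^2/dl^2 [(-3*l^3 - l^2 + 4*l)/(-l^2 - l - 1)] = 2*(-5*l^3 + 6*l^2 + 21*l + 5)/(l^6 + 3*l^5 + 6*l^4 + 7*l^3 + 6*l^2 + 3*l + 1)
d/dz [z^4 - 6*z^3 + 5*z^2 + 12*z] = 4*z^3 - 18*z^2 + 10*z + 12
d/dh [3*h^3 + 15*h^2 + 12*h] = 9*h^2 + 30*h + 12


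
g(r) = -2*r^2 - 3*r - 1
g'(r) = -4*r - 3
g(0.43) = -2.66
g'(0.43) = -4.72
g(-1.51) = -1.03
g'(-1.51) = 3.04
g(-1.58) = -1.25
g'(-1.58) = 3.32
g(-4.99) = -35.83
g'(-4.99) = 16.96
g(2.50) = -21.00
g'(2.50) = -13.00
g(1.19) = -7.40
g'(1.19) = -7.76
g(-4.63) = -29.98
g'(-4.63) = 15.52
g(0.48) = -2.90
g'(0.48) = -4.92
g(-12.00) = -253.00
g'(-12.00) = 45.00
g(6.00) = -91.00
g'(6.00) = -27.00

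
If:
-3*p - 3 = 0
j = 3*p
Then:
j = -3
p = -1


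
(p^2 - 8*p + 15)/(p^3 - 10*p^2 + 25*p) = (p - 3)/(p*(p - 5))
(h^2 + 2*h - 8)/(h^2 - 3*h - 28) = (h - 2)/(h - 7)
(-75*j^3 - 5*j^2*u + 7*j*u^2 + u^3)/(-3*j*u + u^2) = 25*j^2/u + 10*j + u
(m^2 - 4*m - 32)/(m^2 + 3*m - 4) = (m - 8)/(m - 1)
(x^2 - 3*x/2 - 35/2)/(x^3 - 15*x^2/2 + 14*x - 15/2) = (2*x + 7)/(2*x^2 - 5*x + 3)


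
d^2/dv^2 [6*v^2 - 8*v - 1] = 12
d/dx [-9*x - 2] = -9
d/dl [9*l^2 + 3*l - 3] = 18*l + 3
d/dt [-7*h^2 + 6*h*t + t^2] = 6*h + 2*t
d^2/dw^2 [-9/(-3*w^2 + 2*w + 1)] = 18*(9*w^2 - 6*w - 4*(3*w - 1)^2 - 3)/(-3*w^2 + 2*w + 1)^3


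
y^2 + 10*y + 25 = (y + 5)^2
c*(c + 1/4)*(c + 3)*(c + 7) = c^4 + 41*c^3/4 + 47*c^2/2 + 21*c/4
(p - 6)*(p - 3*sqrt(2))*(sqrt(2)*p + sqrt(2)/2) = sqrt(2)*p^3 - 11*sqrt(2)*p^2/2 - 6*p^2 - 3*sqrt(2)*p + 33*p + 18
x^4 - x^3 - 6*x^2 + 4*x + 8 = (x - 2)^2*(x + 1)*(x + 2)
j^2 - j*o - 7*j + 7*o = (j - 7)*(j - o)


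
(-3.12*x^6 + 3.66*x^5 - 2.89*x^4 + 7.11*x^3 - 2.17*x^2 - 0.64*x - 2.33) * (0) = 0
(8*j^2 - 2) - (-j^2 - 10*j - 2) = 9*j^2 + 10*j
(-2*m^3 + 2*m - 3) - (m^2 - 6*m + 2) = -2*m^3 - m^2 + 8*m - 5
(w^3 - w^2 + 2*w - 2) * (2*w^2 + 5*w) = 2*w^5 + 3*w^4 - w^3 + 6*w^2 - 10*w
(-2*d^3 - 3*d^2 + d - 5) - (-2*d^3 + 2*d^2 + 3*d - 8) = -5*d^2 - 2*d + 3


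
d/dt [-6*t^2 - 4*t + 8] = -12*t - 4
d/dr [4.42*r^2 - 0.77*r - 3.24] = 8.84*r - 0.77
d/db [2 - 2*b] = -2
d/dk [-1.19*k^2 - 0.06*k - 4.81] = -2.38*k - 0.06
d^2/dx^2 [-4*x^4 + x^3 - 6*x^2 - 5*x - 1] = -48*x^2 + 6*x - 12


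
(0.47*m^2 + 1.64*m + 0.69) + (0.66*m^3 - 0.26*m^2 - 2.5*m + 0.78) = 0.66*m^3 + 0.21*m^2 - 0.86*m + 1.47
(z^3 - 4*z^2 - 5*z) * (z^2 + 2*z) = z^5 - 2*z^4 - 13*z^3 - 10*z^2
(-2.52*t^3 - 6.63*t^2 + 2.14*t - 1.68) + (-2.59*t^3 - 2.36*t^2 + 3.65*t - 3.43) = -5.11*t^3 - 8.99*t^2 + 5.79*t - 5.11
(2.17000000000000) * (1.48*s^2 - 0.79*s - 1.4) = 3.2116*s^2 - 1.7143*s - 3.038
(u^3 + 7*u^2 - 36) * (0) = 0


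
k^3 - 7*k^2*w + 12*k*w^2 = k*(k - 4*w)*(k - 3*w)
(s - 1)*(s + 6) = s^2 + 5*s - 6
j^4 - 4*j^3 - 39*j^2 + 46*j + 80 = (j - 8)*(j - 2)*(j + 1)*(j + 5)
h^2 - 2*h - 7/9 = (h - 7/3)*(h + 1/3)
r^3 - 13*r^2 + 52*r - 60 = (r - 6)*(r - 5)*(r - 2)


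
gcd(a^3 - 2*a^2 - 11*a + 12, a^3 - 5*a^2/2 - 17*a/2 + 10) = a^2 - 5*a + 4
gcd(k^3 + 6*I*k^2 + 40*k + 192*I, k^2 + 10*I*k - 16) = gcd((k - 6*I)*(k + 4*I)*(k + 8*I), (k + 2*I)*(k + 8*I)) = k + 8*I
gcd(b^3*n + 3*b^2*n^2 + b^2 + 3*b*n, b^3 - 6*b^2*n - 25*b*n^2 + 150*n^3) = 1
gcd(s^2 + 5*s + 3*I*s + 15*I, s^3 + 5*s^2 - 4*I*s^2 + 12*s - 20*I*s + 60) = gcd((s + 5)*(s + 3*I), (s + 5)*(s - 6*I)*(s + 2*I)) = s + 5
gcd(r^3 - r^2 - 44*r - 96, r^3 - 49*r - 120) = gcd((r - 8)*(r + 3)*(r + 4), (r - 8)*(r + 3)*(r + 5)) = r^2 - 5*r - 24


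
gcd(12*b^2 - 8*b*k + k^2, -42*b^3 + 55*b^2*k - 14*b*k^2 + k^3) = 6*b - k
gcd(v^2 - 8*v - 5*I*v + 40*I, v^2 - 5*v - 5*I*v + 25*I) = v - 5*I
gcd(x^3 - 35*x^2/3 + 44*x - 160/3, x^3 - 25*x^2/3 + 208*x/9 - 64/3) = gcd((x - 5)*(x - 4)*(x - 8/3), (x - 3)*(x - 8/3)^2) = x - 8/3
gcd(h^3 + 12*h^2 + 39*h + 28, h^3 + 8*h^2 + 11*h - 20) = h + 4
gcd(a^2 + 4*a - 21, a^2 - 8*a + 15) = a - 3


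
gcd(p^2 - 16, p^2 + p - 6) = 1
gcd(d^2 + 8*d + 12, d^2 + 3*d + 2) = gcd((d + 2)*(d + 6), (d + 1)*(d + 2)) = d + 2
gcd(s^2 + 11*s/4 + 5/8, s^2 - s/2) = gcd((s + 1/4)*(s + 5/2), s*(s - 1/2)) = 1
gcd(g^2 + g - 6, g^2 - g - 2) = g - 2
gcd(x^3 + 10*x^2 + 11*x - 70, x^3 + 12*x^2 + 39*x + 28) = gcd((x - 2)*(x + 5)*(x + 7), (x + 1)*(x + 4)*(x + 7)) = x + 7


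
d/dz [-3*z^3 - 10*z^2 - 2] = z*(-9*z - 20)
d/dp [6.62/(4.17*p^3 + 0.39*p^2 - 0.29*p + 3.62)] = (-82.8162*p^2 - 5.1636*p + 1.9198)/(4.17*p^3 + 0.39*p^2 - 0.29*p + 3.62)^2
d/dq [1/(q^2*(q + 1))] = (-3*q - 2)/(q^3*(q^2 + 2*q + 1))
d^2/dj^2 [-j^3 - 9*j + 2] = -6*j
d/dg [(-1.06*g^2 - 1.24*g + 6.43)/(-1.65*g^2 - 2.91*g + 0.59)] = (1.0386*g^2 + 19.9682*g + 17.9797)/(2.7225*g^4 + 9.603*g^3 + 6.5211*g^2 - 3.4338*g + 0.3481)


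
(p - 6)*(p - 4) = p^2 - 10*p + 24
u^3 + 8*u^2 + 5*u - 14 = (u - 1)*(u + 2)*(u + 7)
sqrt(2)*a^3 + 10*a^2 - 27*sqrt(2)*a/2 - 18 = (a - 3*sqrt(2)/2)*(a + 6*sqrt(2))*(sqrt(2)*a + 1)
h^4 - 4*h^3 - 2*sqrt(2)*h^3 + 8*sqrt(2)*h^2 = h^2*(h - 4)*(h - 2*sqrt(2))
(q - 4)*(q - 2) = q^2 - 6*q + 8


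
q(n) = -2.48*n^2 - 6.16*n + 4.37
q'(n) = -4.96*n - 6.16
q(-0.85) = 7.81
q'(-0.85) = -1.94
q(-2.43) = 4.69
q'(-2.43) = 5.89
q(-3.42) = -3.57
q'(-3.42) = 10.80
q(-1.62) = 7.84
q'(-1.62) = 1.88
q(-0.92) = 7.94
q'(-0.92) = -1.60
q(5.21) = -95.04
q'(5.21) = -32.00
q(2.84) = -33.13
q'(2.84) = -20.25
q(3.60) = -49.95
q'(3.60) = -24.02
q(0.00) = 4.37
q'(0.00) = -6.16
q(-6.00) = -47.95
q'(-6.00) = 23.60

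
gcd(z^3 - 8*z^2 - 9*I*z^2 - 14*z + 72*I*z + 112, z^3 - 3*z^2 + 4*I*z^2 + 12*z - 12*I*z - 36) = z - 2*I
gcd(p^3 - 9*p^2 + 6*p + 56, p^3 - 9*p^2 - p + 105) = p - 7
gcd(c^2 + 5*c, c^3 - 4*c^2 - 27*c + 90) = c + 5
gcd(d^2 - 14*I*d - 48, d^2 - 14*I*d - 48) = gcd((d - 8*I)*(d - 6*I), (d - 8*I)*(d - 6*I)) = d^2 - 14*I*d - 48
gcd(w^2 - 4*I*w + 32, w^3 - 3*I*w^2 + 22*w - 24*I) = w + 4*I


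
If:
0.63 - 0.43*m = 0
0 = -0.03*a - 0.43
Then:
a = -14.33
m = 1.47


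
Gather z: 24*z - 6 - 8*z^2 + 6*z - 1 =-8*z^2 + 30*z - 7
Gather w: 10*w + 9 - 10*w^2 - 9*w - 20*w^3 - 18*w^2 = -20*w^3 - 28*w^2 + w + 9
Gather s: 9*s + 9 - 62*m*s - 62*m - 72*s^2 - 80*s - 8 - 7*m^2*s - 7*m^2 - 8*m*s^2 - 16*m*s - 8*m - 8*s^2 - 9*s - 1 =-7*m^2 - 70*m + s^2*(-8*m - 80) + s*(-7*m^2 - 78*m - 80)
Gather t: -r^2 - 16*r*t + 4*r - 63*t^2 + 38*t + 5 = -r^2 + 4*r - 63*t^2 + t*(38 - 16*r) + 5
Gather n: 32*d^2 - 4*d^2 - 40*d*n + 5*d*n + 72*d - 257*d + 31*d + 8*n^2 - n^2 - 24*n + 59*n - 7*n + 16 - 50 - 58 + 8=28*d^2 - 154*d + 7*n^2 + n*(28 - 35*d) - 84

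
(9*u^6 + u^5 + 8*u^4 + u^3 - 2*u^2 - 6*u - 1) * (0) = 0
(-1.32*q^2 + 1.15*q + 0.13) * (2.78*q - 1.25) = -3.6696*q^3 + 4.847*q^2 - 1.0761*q - 0.1625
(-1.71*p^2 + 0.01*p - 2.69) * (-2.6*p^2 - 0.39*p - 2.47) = 4.446*p^4 + 0.6409*p^3 + 11.2138*p^2 + 1.0244*p + 6.6443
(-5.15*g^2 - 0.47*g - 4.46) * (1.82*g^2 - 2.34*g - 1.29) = -9.373*g^4 + 11.1956*g^3 - 0.3739*g^2 + 11.0427*g + 5.7534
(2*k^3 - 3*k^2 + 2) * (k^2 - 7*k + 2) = 2*k^5 - 17*k^4 + 25*k^3 - 4*k^2 - 14*k + 4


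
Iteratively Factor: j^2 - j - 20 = (j + 4)*(j - 5)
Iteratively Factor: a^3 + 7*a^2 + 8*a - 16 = (a + 4)*(a^2 + 3*a - 4) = (a - 1)*(a + 4)*(a + 4)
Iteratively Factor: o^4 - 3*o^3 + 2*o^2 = (o - 2)*(o^3 - o^2) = (o - 2)*(o - 1)*(o^2) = o*(o - 2)*(o - 1)*(o)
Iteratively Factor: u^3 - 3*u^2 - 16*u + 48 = (u - 4)*(u^2 + u - 12) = (u - 4)*(u - 3)*(u + 4)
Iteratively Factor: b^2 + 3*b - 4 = (b - 1)*(b + 4)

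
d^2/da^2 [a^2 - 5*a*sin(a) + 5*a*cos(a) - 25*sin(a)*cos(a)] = -5*sqrt(2)*a*cos(a + pi/4) + 50*sin(2*a) - 10*sqrt(2)*sin(a + pi/4) + 2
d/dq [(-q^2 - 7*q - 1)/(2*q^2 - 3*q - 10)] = (17*q^2 + 24*q + 67)/(4*q^4 - 12*q^3 - 31*q^2 + 60*q + 100)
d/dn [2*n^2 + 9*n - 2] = 4*n + 9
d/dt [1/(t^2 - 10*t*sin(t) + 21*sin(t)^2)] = 2*(5*t*cos(t) - t + 5*sin(t) - 21*sin(2*t)/2)/((t - 7*sin(t))^2*(t - 3*sin(t))^2)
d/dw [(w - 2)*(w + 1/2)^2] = (2*w + 1)*(6*w - 7)/4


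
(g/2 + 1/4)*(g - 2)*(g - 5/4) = g^3/2 - 11*g^2/8 + 7*g/16 + 5/8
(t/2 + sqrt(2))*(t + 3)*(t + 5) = t^3/2 + sqrt(2)*t^2 + 4*t^2 + 15*t/2 + 8*sqrt(2)*t + 15*sqrt(2)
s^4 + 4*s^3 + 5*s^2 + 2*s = s*(s + 1)^2*(s + 2)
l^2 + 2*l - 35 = (l - 5)*(l + 7)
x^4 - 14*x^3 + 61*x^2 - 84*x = x*(x - 7)*(x - 4)*(x - 3)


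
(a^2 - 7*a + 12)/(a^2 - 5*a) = (a^2 - 7*a + 12)/(a*(a - 5))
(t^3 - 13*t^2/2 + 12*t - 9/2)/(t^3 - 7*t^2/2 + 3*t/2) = (t - 3)/t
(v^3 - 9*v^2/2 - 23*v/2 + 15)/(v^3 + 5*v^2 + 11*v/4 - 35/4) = 2*(v - 6)/(2*v + 7)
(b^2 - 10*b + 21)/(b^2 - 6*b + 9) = (b - 7)/(b - 3)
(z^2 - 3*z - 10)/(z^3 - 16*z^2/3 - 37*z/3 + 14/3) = 3*(z - 5)/(3*z^2 - 22*z + 7)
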